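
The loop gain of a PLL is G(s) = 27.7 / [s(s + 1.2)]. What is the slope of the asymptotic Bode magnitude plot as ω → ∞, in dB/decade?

With 0 zeros and 2 poles, the high-frequency asymptotic slope is 20 × (0 − 2) = -40 dB/decade.

-40 dB/decade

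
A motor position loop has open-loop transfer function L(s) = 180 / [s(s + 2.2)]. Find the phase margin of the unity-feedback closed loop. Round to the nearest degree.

9°

Gain crossover: |L(jω)| = 1 at ω ≈ 13.3 rad/s.
∠L(j13.3) = −90° − arctan(13.3/2.2) ≈ -170.63°
PM = 180° + (-170.63°) = 9.37°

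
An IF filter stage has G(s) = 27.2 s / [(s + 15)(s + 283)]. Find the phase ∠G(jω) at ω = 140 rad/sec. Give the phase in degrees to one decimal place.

∠(j140) = 90.00°
∠(j140 + 15) = arctan(140/15) = 83.88°
∠(j140 + 283) = arctan(140/283) = 26.32°
∠G(j140) = 90.00° − (83.88° + 26.32°) = -20.21°

-20.2°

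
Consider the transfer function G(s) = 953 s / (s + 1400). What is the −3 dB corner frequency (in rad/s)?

For a single-pole high-pass, the −3 dB point is at the pole: ω = 1400 rad/s.

1400 rad/s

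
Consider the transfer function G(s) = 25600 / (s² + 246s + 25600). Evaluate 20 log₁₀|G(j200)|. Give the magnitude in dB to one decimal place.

|(j200)² + 246(j200) + 25600| = |-14400 + j49200| = 5.126e+04
|G(j200)| = 25600 / 5.126e+04 = 0.49938
20 log₁₀(0.49938) = -6.03 dB

-6.0 dB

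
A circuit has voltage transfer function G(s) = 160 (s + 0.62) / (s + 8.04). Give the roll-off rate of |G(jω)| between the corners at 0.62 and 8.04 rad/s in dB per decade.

20 dB/decade

In this band the factors already past their corner are: zero at 0.62; net slope = 20 dB/decade.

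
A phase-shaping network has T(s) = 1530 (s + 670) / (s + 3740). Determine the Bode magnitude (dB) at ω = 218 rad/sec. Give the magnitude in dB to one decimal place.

|j218 + 670| = √(218² + 670²) = 704.6
|j218 + 3740| = √(218² + 3740²) = 3746
|T(j218)| = 1530 × 704.6 / 3746 = 287.75
20 log₁₀(287.75) = 49.18 dB

49.2 dB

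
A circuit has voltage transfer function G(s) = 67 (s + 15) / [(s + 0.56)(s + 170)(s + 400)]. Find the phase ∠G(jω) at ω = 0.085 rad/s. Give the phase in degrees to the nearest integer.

∠(j0.085 + 15) = arctan(0.085/15) = 0.32°
∠(j0.085 + 0.56) = arctan(0.085/0.56) = 8.63°
∠(j0.085 + 170) = arctan(0.085/170) = 0.03°
∠(j0.085 + 400) = arctan(0.085/400) = 0.01°
∠G(j0.085) = 0.32° − (8.63° + 0.03° + 0.01°) = -8.35°

-8°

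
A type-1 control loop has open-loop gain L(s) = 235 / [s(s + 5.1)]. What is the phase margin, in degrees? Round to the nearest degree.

19°

Gain crossover: |L(jω)| = 1 at ω ≈ 14.9 rad/s.
∠L(j14.9) = −90° − arctan(14.9/5.1) ≈ -161.12°
PM = 180° + (-161.12°) = 18.88°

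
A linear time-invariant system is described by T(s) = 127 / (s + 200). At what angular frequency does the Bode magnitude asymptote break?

The single real pole at s = −200 gives a corner at ω = 200 rad/s.

200 rad/s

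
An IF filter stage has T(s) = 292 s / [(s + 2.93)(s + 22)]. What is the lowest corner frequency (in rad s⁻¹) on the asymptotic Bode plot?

2.93 rad s⁻¹

Break frequencies occur at each pole and zero magnitude: 2.93 rad s⁻¹, 22 rad s⁻¹.
The lowest is 2.93 rad s⁻¹.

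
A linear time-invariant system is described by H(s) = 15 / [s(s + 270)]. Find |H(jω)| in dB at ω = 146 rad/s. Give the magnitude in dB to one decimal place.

-69.5 dB

|j146 + 270| = √(146² + 270²) = 306.9
|j146| = 146
|H(j146)| = 15 / (306.9 × 146) = 0.00033472
20 log₁₀(0.00033472) = -69.51 dB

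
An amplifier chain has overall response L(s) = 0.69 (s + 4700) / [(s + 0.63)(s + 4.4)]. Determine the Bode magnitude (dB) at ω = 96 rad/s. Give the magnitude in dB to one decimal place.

-9.1 dB

|j96 + 4700| = √(96² + 4700²) = 4701
|j96 + 0.63| = √(96² + 0.63²) = 96
|j96 + 4.4| = √(96² + 4.4²) = 96.1
|L(j96)| = 0.69 × 4701 / (96 × 96.1) = 0.35158
20 log₁₀(0.35158) = -9.08 dB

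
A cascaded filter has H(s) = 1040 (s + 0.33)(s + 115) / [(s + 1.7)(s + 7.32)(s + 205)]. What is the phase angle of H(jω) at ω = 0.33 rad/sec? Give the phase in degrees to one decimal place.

31.5°

∠(j0.33 + 0.33) = arctan(0.33/0.33) = 45.00°
∠(j0.33 + 115) = arctan(0.33/115) = 0.16°
∠(j0.33 + 1.7) = arctan(0.33/1.7) = 10.99°
∠(j0.33 + 7.32) = arctan(0.33/7.32) = 2.58°
∠(j0.33 + 205) = arctan(0.33/205) = 0.09°
∠H(j0.33) = 45.00° + 0.16° − (10.99° + 2.58° + 0.09°) = 31.51°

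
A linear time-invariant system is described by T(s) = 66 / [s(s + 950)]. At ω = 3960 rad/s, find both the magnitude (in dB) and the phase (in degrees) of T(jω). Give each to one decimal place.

|T| = -107.8 dB, ∠T = -166.5°

|j3960 + 950| = √(3960² + 950²) = 4072
|j3960| = 3960
|T(j3960)| = 66 / (4072 × 3960) = 4.0926e-06
20 log₁₀(4.0926e-06) = -107.76 dB
∠(j3960 + 950) = arctan(3960/950) = 76.51°
∠(j3960) = 90.00°
∠T(j3960) = − (76.51° + 90.00°) = -166.51°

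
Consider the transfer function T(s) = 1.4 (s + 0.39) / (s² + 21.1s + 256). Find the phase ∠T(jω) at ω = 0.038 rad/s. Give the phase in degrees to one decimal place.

5.4°

∠(j0.038 + 0.39) = arctan(0.038/0.39) = 5.57°
∠[(j0.038)² + 21.1(j0.038) + 256] = ∠[256 + j0.8018] = 0.18°
∠T(j0.038) = 5.57° − 0.18° = 5.39°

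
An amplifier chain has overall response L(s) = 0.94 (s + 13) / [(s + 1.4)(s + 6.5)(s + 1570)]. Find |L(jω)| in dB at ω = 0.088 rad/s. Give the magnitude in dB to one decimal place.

|j0.088 + 13| = √(0.088² + 13²) = 13
|j0.088 + 1.4| = √(0.088² + 1.4²) = 1.403
|j0.088 + 6.5| = √(0.088² + 6.5²) = 6.501
|j0.088 + 1570| = √(0.088² + 1570²) = 1570
|L(j0.088)| = 0.94 × 13 / (1.403 × 6.501 × 1570) = 0.00085358
20 log₁₀(0.00085358) = -61.38 dB

-61.4 dB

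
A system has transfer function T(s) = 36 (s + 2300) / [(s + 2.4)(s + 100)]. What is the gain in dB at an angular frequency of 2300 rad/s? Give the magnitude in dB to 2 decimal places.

-33.11 dB

|j2300 + 2300| = √(2300² + 2300²) = 3253
|j2300 + 2.4| = √(2300² + 2.4²) = 2300
|j2300 + 100| = √(2300² + 100²) = 2302
|T(j2300)| = 36 × 3253 / (2300 × 2302) = 0.022115
20 log₁₀(0.022115) = -33.106 dB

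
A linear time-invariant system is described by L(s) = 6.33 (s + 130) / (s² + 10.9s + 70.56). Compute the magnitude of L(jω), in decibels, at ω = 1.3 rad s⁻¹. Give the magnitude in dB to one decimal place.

21.4 dB

|j1.3 + 130| = √(1.3² + 130²) = 130
|(j1.3)² + 10.9(j1.3) + 70.56| = |68.87 + j14.17| = 70.31
|L(j1.3)| = 6.33 × 130 / 70.31 = 11.704
20 log₁₀(11.704) = 21.37 dB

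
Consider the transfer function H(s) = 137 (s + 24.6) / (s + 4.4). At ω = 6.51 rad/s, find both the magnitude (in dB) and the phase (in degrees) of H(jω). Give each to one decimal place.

|H| = 52.9 dB, ∠H = -41.1°

|j6.51 + 24.6| = √(6.51² + 24.6²) = 25.45
|j6.51 + 4.4| = √(6.51² + 4.4²) = 7.857
|H(j6.51)| = 137 × 25.45 / 7.857 = 443.68
20 log₁₀(443.68) = 52.94 dB
∠(j6.51 + 24.6) = arctan(6.51/24.6) = 14.82°
∠(j6.51 + 4.4) = arctan(6.51/4.4) = 55.95°
∠H(j6.51) = 14.82° − 55.95° = -41.12°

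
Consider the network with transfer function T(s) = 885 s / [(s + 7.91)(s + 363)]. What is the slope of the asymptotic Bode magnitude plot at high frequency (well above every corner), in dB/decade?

-20 dB/decade

With 1 zero and 2 poles, the high-frequency asymptotic slope is 20 × (1 − 2) = -20 dB/decade.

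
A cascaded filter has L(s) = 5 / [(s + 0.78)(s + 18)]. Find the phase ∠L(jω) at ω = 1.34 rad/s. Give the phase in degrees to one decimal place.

∠(j1.34 + 0.78) = arctan(1.34/0.78) = 59.80°
∠(j1.34 + 18) = arctan(1.34/18) = 4.26°
∠L(j1.34) = − (59.80° + 4.26°) = -64.05°

-64.1°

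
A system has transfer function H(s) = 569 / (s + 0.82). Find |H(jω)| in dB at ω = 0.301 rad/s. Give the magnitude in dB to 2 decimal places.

56.28 dB

|j0.301 + 0.82| = √(0.301² + 0.82²) = 0.8735
|H(j0.301)| = 569 / 0.8735 = 651.4
20 log₁₀(651.4) = 56.277 dB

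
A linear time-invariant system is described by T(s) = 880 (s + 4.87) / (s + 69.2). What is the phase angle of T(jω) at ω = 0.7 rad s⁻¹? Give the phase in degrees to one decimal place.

7.6°

∠(j0.7 + 4.87) = arctan(0.7/4.87) = 8.18°
∠(j0.7 + 69.2) = arctan(0.7/69.2) = 0.58°
∠T(j0.7) = 8.18° − 0.58° = 7.60°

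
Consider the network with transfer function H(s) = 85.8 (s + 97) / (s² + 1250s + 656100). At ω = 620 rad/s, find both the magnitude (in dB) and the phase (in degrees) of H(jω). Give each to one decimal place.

|H| = -23.7 dB, ∠H = 10.4°

|j620 + 97| = √(620² + 97²) = 627.5
|(j620)² + 1250(j620) + 656100| = |2.717e+05 + j7.75e+05| = 8.212e+05
|H(j620)| = 85.8 × 627.5 / 8.212e+05 = 0.065563
20 log₁₀(0.065563) = -23.67 dB
∠(j620 + 97) = arctan(620/97) = 81.11°
∠[(j620)² + 1250(j620) + 656100] = ∠[2.717e+05 + j7.75e+05] = 70.68°
∠H(j620) = 81.11° − 70.68° = 10.43°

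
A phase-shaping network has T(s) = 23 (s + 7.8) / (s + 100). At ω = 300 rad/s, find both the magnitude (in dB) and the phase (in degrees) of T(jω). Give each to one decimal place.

|T| = 26.8 dB, ∠T = 16.9°

|j300 + 7.8| = √(300² + 7.8²) = 300.1
|j300 + 100| = √(300² + 100²) = 316.2
|T(j300)| = 23 × 300.1 / 316.2 = 21.827
20 log₁₀(21.827) = 26.78 dB
∠(j300 + 7.8) = arctan(300/7.8) = 88.51°
∠(j300 + 100) = arctan(300/100) = 71.57°
∠T(j300) = 88.51° − 71.57° = 16.95°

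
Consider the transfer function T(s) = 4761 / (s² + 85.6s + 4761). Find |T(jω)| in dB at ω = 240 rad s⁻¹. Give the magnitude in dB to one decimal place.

-21.5 dB

|(j240)² + 85.6(j240) + 4761| = |-52839 + j20544| = 5.669e+04
|T(j240)| = 4761 / 5.669e+04 = 0.08398
20 log₁₀(0.08398) = -21.52 dB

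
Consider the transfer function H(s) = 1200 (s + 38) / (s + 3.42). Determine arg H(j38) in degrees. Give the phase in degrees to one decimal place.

-39.9 deg

∠(j38 + 38) = arctan(38/38) = 45.00°
∠(j38 + 3.42) = arctan(38/3.42) = 84.86°
∠H(j38) = 45.00° − 84.86° = -39.86°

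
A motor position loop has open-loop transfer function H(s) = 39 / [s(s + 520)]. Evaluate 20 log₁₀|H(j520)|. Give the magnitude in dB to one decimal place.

-79.8 dB

|j520 + 520| = √(520² + 520²) = 735.4
|j520| = 520
|H(j520)| = 39 / (735.4 × 520) = 0.00010199
20 log₁₀(0.00010199) = -79.83 dB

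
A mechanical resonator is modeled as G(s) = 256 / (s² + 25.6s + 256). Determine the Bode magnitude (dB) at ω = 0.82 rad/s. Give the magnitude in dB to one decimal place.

-0.0 dB

|(j0.82)² + 25.6(j0.82) + 256| = |255.33 + j20.992| = 256.2
|G(j0.82)| = 256 / 256.2 = 0.99926
20 log₁₀(0.99926) = -0.01 dB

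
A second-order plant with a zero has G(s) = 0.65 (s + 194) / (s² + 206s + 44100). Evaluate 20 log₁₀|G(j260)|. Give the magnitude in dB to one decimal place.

|j260 + 194| = √(260² + 194²) = 324.4
|(j260)² + 206(j260) + 44100| = |-23500 + j53560| = 5.849e+04
|G(j260)| = 0.65 × 324.4 / 5.849e+04 = 0.0036052
20 log₁₀(0.0036052) = -48.86 dB

-48.9 dB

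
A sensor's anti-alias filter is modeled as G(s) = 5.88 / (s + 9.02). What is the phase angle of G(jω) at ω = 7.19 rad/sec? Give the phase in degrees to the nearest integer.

-39°

∠(j7.19 + 9.02) = arctan(7.19/9.02) = 38.56°
∠G(j7.19) = −38.56° = -38.56°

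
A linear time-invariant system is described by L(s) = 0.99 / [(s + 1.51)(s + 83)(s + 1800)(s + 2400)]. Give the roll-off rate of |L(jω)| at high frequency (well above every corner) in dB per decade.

With 0 zeros and 4 poles, the high-frequency asymptotic slope is 20 × (0 − 4) = -80 dB/decade.

-80 dB/decade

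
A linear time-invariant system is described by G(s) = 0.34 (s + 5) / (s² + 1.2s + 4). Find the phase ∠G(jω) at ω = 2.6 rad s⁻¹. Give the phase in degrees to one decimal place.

∠(j2.6 + 5) = arctan(2.6/5) = 27.47°
∠[(j2.6)² + 1.2(j2.6) + 4] = ∠[-2.76 + j3.12] = 131.50°
∠G(j2.6) = 27.47° − 131.50° = -104.02°

-104.0°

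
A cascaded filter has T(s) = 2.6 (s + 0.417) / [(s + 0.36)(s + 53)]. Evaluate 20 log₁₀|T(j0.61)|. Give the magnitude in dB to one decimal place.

|j0.61 + 0.417| = √(0.61² + 0.417²) = 0.7389
|j0.61 + 0.36| = √(0.61² + 0.36²) = 0.7083
|j0.61 + 53| = √(0.61² + 53²) = 53
|T(j0.61)| = 2.6 × 0.7389 / (0.7083 × 53) = 0.051173
20 log₁₀(0.051173) = -25.82 dB

-25.8 dB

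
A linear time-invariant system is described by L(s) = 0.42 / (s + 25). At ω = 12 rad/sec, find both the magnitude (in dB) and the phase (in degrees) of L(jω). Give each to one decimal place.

|L| = -36.4 dB, ∠L = -25.6°

|j12 + 25| = √(12² + 25²) = 27.73
|L(j12)| = 0.42 / 27.73 = 0.015146
20 log₁₀(0.015146) = -36.39 dB
∠(j12 + 25) = arctan(12/25) = 25.64°
∠L(j12) = −25.64° = -25.64°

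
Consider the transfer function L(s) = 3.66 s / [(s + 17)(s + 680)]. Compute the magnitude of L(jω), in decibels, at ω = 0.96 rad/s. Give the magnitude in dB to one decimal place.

|j0.96| = 0.96
|j0.96 + 17| = √(0.96² + 17²) = 17.03
|j0.96 + 680| = √(0.96² + 680²) = 680
|L(j0.96)| = 3.66 × 0.96 / (17.03 × 680) = 0.00030346
20 log₁₀(0.00030346) = -70.36 dB

-70.4 dB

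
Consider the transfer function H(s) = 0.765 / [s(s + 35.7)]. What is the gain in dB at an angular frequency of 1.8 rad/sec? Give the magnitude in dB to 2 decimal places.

|j1.8 + 35.7| = √(1.8² + 35.7²) = 35.75
|j1.8| = 1.8
|H(j1.8)| = 0.765 / (35.75 × 1.8) = 0.01189
20 log₁₀(0.01189) = -38.497 dB

-38.50 dB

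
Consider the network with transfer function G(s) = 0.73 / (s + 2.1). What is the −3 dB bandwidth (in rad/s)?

2.1 rad/s

For a single-pole low-pass, the −3 dB point is at the pole: ω = 2.1 rad/s.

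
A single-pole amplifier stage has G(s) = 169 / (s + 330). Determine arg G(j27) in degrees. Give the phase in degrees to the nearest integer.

-5 deg

∠(j27 + 330) = arctan(27/330) = 4.68°
∠G(j27) = −4.68° = -4.68°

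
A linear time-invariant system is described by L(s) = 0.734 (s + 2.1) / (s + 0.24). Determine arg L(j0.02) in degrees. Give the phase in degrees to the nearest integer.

∠(j0.02 + 2.1) = arctan(0.02/2.1) = 0.55°
∠(j0.02 + 0.24) = arctan(0.02/0.24) = 4.76°
∠L(j0.02) = 0.55° − 4.76° = -4.22°

-4°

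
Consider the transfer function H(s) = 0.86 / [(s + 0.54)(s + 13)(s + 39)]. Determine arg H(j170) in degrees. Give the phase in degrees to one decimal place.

-252.5°

∠(j170 + 0.54) = arctan(170/0.54) = 89.82°
∠(j170 + 13) = arctan(170/13) = 85.63°
∠(j170 + 39) = arctan(170/39) = 77.08°
∠H(j170) = − (89.82° + 85.63° + 77.08°) = -252.52°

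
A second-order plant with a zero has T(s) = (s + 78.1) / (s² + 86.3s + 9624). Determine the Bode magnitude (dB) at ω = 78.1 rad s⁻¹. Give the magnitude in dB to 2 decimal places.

|j78.1 + 78.1| = √(78.1² + 78.1²) = 110.5
|(j78.1)² + 86.3(j78.1) + 9624| = |3524.4 + j6740| = 7606
|T(j78.1)| = 1 × 110.5 / 7606 = 0.014522
20 log₁₀(0.014522) = -36.760 dB

-36.76 dB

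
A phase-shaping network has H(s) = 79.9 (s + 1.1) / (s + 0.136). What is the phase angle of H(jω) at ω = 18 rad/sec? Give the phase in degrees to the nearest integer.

-3°

∠(j18 + 1.1) = arctan(18/1.1) = 86.50°
∠(j18 + 0.136) = arctan(18/0.136) = 89.57°
∠H(j18) = 86.50° − 89.57° = -3.06°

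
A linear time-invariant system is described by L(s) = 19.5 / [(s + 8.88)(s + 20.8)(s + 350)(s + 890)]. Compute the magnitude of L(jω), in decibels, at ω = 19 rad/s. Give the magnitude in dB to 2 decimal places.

|j19 + 8.88| = √(19² + 8.88²) = 20.97
|j19 + 20.8| = √(19² + 20.8²) = 28.17
|j19 + 350| = √(19² + 350²) = 350.5
|j19 + 890| = √(19² + 890²) = 890.2
|L(j19)| = 19.5 / (20.97 × 28.17 × 350.5 × 890.2) = 1.0577e-07
20 log₁₀(1.0577e-07) = -139.513 dB

-139.51 dB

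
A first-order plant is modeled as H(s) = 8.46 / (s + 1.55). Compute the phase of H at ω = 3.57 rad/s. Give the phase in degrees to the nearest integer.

-67 deg

∠(j3.57 + 1.55) = arctan(3.57/1.55) = 66.53°
∠H(j3.57) = −66.53° = -66.53°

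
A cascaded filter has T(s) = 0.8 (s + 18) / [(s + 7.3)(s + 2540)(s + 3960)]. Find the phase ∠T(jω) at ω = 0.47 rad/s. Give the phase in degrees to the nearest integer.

-2°

∠(j0.47 + 18) = arctan(0.47/18) = 1.50°
∠(j0.47 + 7.3) = arctan(0.47/7.3) = 3.68°
∠(j0.47 + 2540) = arctan(0.47/2540) = 0.01°
∠(j0.47 + 3960) = arctan(0.47/3960) = 0.01°
∠T(j0.47) = 1.50° − (3.68° + 0.01° + 0.01°) = -2.21°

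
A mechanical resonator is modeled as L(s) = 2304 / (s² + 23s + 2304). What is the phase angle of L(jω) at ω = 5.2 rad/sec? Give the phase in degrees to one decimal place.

-3.0 deg

∠[(j5.2)² + 23(j5.2) + 2304] = ∠[2277 + j119.6] = 3.01°
∠L(j5.2) = −3.01° = -3.01°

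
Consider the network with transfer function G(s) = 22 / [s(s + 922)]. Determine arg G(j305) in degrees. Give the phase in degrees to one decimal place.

-108.3 deg

∠(j305 + 922) = arctan(305/922) = 18.30°
∠(j305) = 90.00°
∠G(j305) = − (18.30° + 90.00°) = -108.30°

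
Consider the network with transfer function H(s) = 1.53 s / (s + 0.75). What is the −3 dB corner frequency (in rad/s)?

0.75 rad/s

For a single-pole high-pass, the −3 dB point is at the pole: ω = 0.75 rad/s.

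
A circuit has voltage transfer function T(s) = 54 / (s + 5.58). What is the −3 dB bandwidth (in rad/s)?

5.58 rad/s

For a single-pole low-pass, the −3 dB point is at the pole: ω = 5.58 rad/s.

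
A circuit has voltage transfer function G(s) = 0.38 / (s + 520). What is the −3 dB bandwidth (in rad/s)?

520 rad/s

For a single-pole low-pass, the −3 dB point is at the pole: ω = 520 rad/s.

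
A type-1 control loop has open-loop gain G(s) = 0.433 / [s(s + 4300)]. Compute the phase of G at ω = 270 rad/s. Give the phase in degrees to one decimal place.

∠(j270 + 4300) = arctan(270/4300) = 3.59°
∠(j270) = 90.00°
∠G(j270) = − (3.59° + 90.00°) = -93.59°

-93.6°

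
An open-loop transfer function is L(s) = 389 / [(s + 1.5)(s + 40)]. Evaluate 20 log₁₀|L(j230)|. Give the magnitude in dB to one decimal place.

|j230 + 1.5| = √(230² + 1.5²) = 230
|j230 + 40| = √(230² + 40²) = 233.5
|L(j230)| = 389 / (230 × 233.5) = 0.0072446
20 log₁₀(0.0072446) = -42.80 dB

-42.8 dB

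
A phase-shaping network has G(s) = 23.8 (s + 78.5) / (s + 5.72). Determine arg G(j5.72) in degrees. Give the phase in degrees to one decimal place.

∠(j5.72 + 78.5) = arctan(5.72/78.5) = 4.17°
∠(j5.72 + 5.72) = arctan(5.72/5.72) = 45.00°
∠G(j5.72) = 4.17° − 45.00° = -40.83°

-40.8°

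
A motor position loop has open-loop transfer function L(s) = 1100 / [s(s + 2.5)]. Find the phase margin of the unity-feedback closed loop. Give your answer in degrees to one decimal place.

Gain crossover: |L(jω)| = 1 at ω ≈ 33.1 rad/s.
∠L(j33.1) = −90° − arctan(33.1/2.5) ≈ -175.68°
PM = 180° + (-175.68°) = 4.32°

4.3°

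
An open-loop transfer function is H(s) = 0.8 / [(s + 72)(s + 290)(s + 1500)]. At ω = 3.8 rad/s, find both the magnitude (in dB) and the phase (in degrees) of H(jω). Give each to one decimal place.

|j3.8 + 72| = √(3.8² + 72²) = 72.1
|j3.8 + 290| = √(3.8² + 290²) = 290
|j3.8 + 1500| = √(3.8² + 1500²) = 1500
|H(j3.8)| = 0.8 / (72.1 × 290 × 1500) = 2.5505e-08
20 log₁₀(2.5505e-08) = -151.87 dB
∠(j3.8 + 72) = arctan(3.8/72) = 3.02°
∠(j3.8 + 290) = arctan(3.8/290) = 0.75°
∠(j3.8 + 1500) = arctan(3.8/1500) = 0.15°
∠H(j3.8) = − (3.02° + 0.75° + 0.15°) = -3.92°

|H| = -151.9 dB, ∠H = -3.9°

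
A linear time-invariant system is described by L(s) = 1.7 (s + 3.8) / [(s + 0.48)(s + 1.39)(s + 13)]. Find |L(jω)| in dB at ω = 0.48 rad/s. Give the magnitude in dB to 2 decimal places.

|j0.48 + 3.8| = √(0.48² + 3.8²) = 3.83
|j0.48 + 0.48| = √(0.48² + 0.48²) = 0.6788
|j0.48 + 1.39| = √(0.48² + 1.39²) = 1.471
|j0.48 + 13| = √(0.48² + 13²) = 13.01
|L(j0.48)| = 1.7 × 3.83 / (0.6788 × 1.471 × 13.01) = 0.50141
20 log₁₀(0.50141) = -5.996 dB

-6.00 dB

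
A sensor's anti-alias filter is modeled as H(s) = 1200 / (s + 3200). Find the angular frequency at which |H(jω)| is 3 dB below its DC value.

3200 rad/sec

For a single-pole low-pass, the −3 dB point is at the pole: ω = 3200 rad/sec.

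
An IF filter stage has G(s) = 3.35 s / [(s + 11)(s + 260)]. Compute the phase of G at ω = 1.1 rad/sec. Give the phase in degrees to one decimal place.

84.0°

∠(j1.1) = 90.00°
∠(j1.1 + 11) = arctan(1.1/11) = 5.71°
∠(j1.1 + 260) = arctan(1.1/260) = 0.24°
∠G(j1.1) = 90.00° − (5.71° + 0.24°) = 84.05°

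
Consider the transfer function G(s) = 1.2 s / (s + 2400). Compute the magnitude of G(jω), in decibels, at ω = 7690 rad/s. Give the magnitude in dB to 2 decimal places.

1.18 dB

|j7690| = 7690
|j7690 + 2400| = √(7690² + 2400²) = 8056
|G(j7690)| = 1.2 × 7690 / 8056 = 1.1455
20 log₁₀(1.1455) = 1.180 dB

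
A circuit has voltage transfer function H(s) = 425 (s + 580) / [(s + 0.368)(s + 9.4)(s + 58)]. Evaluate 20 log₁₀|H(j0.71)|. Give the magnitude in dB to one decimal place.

55.0 dB

|j0.71 + 580| = √(0.71² + 580²) = 580
|j0.71 + 0.368| = √(0.71² + 0.368²) = 0.7997
|j0.71 + 9.4| = √(0.71² + 9.4²) = 9.427
|j0.71 + 58| = √(0.71² + 58²) = 58
|H(j0.71)| = 425 × 580 / (0.7997 × 9.427 × 58) = 563.72
20 log₁₀(563.72) = 55.02 dB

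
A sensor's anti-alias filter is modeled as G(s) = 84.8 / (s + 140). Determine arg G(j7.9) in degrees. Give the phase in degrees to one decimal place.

∠(j7.9 + 140) = arctan(7.9/140) = 3.23°
∠G(j7.9) = −3.23° = -3.23°

-3.2°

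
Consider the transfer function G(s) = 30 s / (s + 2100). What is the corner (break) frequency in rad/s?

The single real pole at s = −2100 gives a corner at ω = 2100 rad/s.

2100 rad/s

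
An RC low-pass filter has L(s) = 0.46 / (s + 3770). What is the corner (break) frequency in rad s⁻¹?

3770 rad s⁻¹

The single real pole at s = −3770 gives a corner at ω = 3770 rad s⁻¹.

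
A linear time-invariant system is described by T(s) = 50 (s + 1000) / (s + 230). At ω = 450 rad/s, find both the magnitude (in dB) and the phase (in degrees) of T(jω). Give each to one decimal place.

|T| = 40.7 dB, ∠T = -38.7°

|j450 + 1000| = √(450² + 1000²) = 1097
|j450 + 230| = √(450² + 230²) = 505.4
|T(j450)| = 50 × 1097 / 505.4 = 108.49
20 log₁₀(108.49) = 40.71 dB
∠(j450 + 1000) = arctan(450/1000) = 24.23°
∠(j450 + 230) = arctan(450/230) = 62.93°
∠T(j450) = 24.23° − 62.93° = -38.70°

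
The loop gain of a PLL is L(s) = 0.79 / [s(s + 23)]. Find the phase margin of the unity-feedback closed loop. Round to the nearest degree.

Gain crossover: |L(jω)| = 1 at ω ≈ 0.0343 rad/sec.
∠L(j0.0343) = −90° − arctan(0.0343/23) ≈ -90.09°
PM = 180° + (-90.09°) = 89.91°

90°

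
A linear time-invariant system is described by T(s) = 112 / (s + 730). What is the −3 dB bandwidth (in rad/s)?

730 rad/s

For a single-pole low-pass, the −3 dB point is at the pole: ω = 730 rad/s.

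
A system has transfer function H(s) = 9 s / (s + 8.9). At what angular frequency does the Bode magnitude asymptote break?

8.9 rad/s

The single real pole at s = −8.9 gives a corner at ω = 8.9 rad/s.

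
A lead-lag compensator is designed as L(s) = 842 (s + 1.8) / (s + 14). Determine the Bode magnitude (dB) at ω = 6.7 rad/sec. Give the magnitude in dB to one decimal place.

51.5 dB

|j6.7 + 1.8| = √(6.7² + 1.8²) = 6.938
|j6.7 + 14| = √(6.7² + 14²) = 15.52
|L(j6.7)| = 842 × 6.938 / 15.52 = 376.37
20 log₁₀(376.37) = 51.51 dB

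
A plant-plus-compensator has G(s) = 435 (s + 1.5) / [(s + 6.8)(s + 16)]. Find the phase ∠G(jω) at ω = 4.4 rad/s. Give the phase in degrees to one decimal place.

22.9 deg

∠(j4.4 + 1.5) = arctan(4.4/1.5) = 71.18°
∠(j4.4 + 6.8) = arctan(4.4/6.8) = 32.91°
∠(j4.4 + 16) = arctan(4.4/16) = 15.38°
∠G(j4.4) = 71.18° − (32.91° + 15.38°) = 22.89°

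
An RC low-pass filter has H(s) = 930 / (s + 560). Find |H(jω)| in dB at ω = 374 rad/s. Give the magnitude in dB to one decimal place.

|j374 + 560| = √(374² + 560²) = 673.4
|H(j374)| = 930 / 673.4 = 1.381
20 log₁₀(1.381) = 2.80 dB

2.8 dB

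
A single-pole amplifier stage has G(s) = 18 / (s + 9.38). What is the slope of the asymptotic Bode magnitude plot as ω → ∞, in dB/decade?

-20 dB/decade

With 0 zeros and 1 pole, the high-frequency asymptotic slope is 20 × (0 − 1) = -20 dB/decade.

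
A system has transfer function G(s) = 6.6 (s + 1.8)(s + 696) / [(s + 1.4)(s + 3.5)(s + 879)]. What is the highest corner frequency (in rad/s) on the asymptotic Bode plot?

Break frequencies occur at each pole and zero magnitude: 1.4 rad/s, 1.8 rad/s, 3.5 rad/s, 696 rad/s, 879 rad/s.
The highest is 879 rad/s.

879 rad/s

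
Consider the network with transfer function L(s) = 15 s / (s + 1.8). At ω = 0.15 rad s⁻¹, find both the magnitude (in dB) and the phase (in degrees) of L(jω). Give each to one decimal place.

|j0.15| = 0.15
|j0.15 + 1.8| = √(0.15² + 1.8²) = 1.806
|L(j0.15)| = 15 × 0.15 / 1.806 = 1.2457
20 log₁₀(1.2457) = 1.91 dB
∠(j0.15) = 90.00°
∠(j0.15 + 1.8) = arctan(0.15/1.8) = 4.76°
∠L(j0.15) = 90.00° − 4.76° = 85.24°

|L| = 1.9 dB, ∠L = 85.2°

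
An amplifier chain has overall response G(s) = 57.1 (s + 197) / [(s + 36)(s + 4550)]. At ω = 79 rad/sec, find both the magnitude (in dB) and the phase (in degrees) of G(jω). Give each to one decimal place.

|j79 + 197| = √(79² + 197²) = 212.2
|j79 + 36| = √(79² + 36²) = 86.82
|j79 + 4550| = √(79² + 4550²) = 4551
|G(j79)| = 57.1 × 212.2 / (86.82 × 4551) = 0.030677
20 log₁₀(0.030677) = -30.26 dB
∠(j79 + 197) = arctan(79/197) = 21.85°
∠(j79 + 36) = arctan(79/36) = 65.50°
∠(j79 + 4550) = arctan(79/4550) = 0.99°
∠G(j79) = 21.85° − (65.50° + 0.99°) = -44.64°

|G| = -30.3 dB, ∠G = -44.6°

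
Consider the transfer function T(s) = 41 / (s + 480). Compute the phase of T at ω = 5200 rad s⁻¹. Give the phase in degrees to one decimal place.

-84.7°

∠(j5200 + 480) = arctan(5200/480) = 84.73°
∠T(j5200) = −84.73° = -84.73°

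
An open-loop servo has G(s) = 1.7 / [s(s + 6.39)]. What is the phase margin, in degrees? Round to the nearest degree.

Gain crossover: |G(jω)| = 1 at ω ≈ 0.266 rad/s.
∠G(j0.266) = −90° − arctan(0.266/6.39) ≈ -92.38°
PM = 180° + (-92.38°) = 87.62°

88°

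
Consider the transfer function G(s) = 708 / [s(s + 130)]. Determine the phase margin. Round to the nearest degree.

Gain crossover: |G(jω)| = 1 at ω ≈ 5.44 rad s⁻¹.
∠G(j5.44) = −90° − arctan(5.44/130) ≈ -92.40°
PM = 180° + (-92.40°) = 87.60°

88°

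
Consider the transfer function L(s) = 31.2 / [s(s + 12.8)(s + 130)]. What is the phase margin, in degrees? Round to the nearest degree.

Gain crossover: |L(jω)| = 1 at ω ≈ 0.0187 rad/sec.
∠L(j0.0187) = −90° − arctan(0.0187/12.8) − arctan(0.0187/130) ≈ -90.09°
PM = 180° + (-90.09°) = 89.91°

90°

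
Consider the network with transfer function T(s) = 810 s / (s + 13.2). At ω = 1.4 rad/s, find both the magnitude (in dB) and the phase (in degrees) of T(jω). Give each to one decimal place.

|T| = 38.6 dB, ∠T = 83.9 deg

|j1.4| = 1.4
|j1.4 + 13.2| = √(1.4² + 13.2²) = 13.27
|T(j1.4)| = 810 × 1.4 / 13.27 = 85.43
20 log₁₀(85.43) = 38.63 dB
∠(j1.4) = 90.00°
∠(j1.4 + 13.2) = arctan(1.4/13.2) = 6.05°
∠T(j1.4) = 90.00° − 6.05° = 83.95°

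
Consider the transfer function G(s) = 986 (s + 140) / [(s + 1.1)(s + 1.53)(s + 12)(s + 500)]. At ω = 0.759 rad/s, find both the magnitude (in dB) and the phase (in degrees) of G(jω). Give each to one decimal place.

|j0.759 + 140| = √(0.759² + 140²) = 140
|j0.759 + 1.1| = √(0.759² + 1.1²) = 1.336
|j0.759 + 1.53| = √(0.759² + 1.53²) = 1.708
|j0.759 + 12| = √(0.759² + 12²) = 12.02
|j0.759 + 500| = √(0.759² + 500²) = 500
|G(j0.759)| = 986 × 140 / (1.336 × 1.708 × 12.02 × 500) = 10.059
20 log₁₀(10.059) = 20.05 dB
∠(j0.759 + 140) = arctan(0.759/140) = 0.31°
∠(j0.759 + 1.1) = arctan(0.759/1.1) = 34.61°
∠(j0.759 + 1.53) = arctan(0.759/1.53) = 26.39°
∠(j0.759 + 12) = arctan(0.759/12) = 3.62°
∠(j0.759 + 500) = arctan(0.759/500) = 0.09°
∠G(j0.759) = 0.31° − (34.61° + 26.39° + 3.62° + 0.09°) = -64.39°

|G| = 20.1 dB, ∠G = -64.4°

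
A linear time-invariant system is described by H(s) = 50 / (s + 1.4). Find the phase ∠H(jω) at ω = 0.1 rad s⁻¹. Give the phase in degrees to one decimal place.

∠(j0.1 + 1.4) = arctan(0.1/1.4) = 4.09°
∠H(j0.1) = −4.09° = -4.09°

-4.1 deg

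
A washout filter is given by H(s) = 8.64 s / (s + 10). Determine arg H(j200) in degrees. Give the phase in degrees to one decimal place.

2.9°

∠(j200) = 90.00°
∠(j200 + 10) = arctan(200/10) = 87.14°
∠H(j200) = 90.00° − 87.14° = 2.86°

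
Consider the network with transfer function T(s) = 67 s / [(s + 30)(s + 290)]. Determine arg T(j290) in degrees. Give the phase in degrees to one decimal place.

∠(j290) = 90.00°
∠(j290 + 30) = arctan(290/30) = 84.09°
∠(j290 + 290) = arctan(290/290) = 45.00°
∠T(j290) = 90.00° − (84.09° + 45.00°) = -39.09°

-39.1°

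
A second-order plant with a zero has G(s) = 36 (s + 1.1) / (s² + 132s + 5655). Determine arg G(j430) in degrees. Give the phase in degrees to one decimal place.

-72.6°

∠(j430 + 1.1) = arctan(430/1.1) = 89.85°
∠[(j430)² + 132(j430) + 5655] = ∠[-1.7924e+05 + j56760] = 162.43°
∠G(j430) = 89.85° − 162.43° = -72.58°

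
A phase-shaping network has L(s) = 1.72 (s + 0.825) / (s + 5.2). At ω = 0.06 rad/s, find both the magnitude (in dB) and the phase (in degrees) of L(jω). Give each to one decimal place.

|L| = -11.3 dB, ∠L = 3.5°

|j0.06 + 0.825| = √(0.06² + 0.825²) = 0.8272
|j0.06 + 5.2| = √(0.06² + 5.2²) = 5.2
|L(j0.06)| = 1.72 × 0.8272 / 5.2 = 0.27359
20 log₁₀(0.27359) = -11.26 dB
∠(j0.06 + 0.825) = arctan(0.06/0.825) = 4.16°
∠(j0.06 + 5.2) = arctan(0.06/5.2) = 0.66°
∠L(j0.06) = 4.16° − 0.66° = 3.50°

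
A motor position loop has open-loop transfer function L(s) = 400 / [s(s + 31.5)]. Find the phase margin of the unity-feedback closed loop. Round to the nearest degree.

69 deg

Gain crossover: |L(jω)| = 1 at ω ≈ 11.9 rad s⁻¹.
∠L(j11.9) = −90° − arctan(11.9/31.5) ≈ -110.67°
PM = 180° + (-110.67°) = 69.33°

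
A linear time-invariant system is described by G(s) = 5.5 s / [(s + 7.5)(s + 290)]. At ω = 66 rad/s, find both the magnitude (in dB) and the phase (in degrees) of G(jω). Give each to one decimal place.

|G| = -34.7 dB, ∠G = -6.3 deg

|j66| = 66
|j66 + 7.5| = √(66² + 7.5²) = 66.42
|j66 + 290| = √(66² + 290²) = 297.4
|G(j66)| = 5.5 × 66 / (66.42 × 297.4) = 0.018374
20 log₁₀(0.018374) = -34.72 dB
∠(j66) = 90.00°
∠(j66 + 7.5) = arctan(66/7.5) = 83.52°
∠(j66 + 290) = arctan(66/290) = 12.82°
∠G(j66) = 90.00° − (83.52° + 12.82°) = -6.34°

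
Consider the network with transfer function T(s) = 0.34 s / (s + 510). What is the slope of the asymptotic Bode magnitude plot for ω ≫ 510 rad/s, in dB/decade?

With 1 zero and 1 pole, the high-frequency asymptotic slope is 20 × (1 − 1) = 0 dB/decade.

0 dB/decade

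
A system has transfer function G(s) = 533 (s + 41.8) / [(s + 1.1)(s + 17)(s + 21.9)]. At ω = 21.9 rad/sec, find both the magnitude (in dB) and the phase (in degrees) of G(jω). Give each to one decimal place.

|j21.9 + 41.8| = √(21.9² + 41.8²) = 47.19
|j21.9 + 1.1| = √(21.9² + 1.1²) = 21.93
|j21.9 + 17| = √(21.9² + 17²) = 27.72
|j21.9 + 21.9| = √(21.9² + 21.9²) = 30.97
|G(j21.9)| = 533 × 47.19 / (21.93 × 27.72 × 30.97) = 1.3359
20 log₁₀(1.3359) = 2.52 dB
∠(j21.9 + 41.8) = arctan(21.9/41.8) = 27.65°
∠(j21.9 + 1.1) = arctan(21.9/1.1) = 87.12°
∠(j21.9 + 17) = arctan(21.9/17) = 52.18°
∠(j21.9 + 21.9) = arctan(21.9/21.9) = 45.00°
∠G(j21.9) = 27.65° − (87.12° + 52.18° + 45.00°) = -156.65°

|G| = 2.5 dB, ∠G = -156.7°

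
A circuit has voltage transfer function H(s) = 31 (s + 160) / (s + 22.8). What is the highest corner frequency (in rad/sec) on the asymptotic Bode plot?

160 rad/sec

Break frequencies occur at each pole and zero magnitude: 22.8 rad/sec, 160 rad/sec.
The highest is 160 rad/sec.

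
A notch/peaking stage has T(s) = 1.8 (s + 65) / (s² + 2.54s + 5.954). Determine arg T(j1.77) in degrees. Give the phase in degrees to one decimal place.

∠(j1.77 + 65) = arctan(1.77/65) = 1.56°
∠[(j1.77)² + 2.54(j1.77) + 5.954] = ∠[2.8211 + j4.4958] = 57.89°
∠T(j1.77) = 1.56° − 57.89° = -56.33°

-56.3°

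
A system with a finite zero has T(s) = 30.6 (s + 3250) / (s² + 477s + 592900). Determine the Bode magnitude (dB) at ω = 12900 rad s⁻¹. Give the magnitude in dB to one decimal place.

-52.2 dB

|j12900 + 3250| = √(12900² + 3250²) = 1.33e+04
|(j12900)² + 477(j12900) + 592900| = |-1.6582e+08 + j6.1533e+06| = 1.659e+08
|T(j12900)| = 30.6 × 1.33e+04 / 1.659e+08 = 0.0024533
20 log₁₀(0.0024533) = -52.21 dB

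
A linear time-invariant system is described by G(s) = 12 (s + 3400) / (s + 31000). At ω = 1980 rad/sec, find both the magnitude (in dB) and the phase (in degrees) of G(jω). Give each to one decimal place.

|G| = 3.6 dB, ∠G = 26.6°

|j1980 + 3400| = √(1980² + 3400²) = 3935
|j1980 + 31000| = √(1980² + 31000²) = 3.106e+04
|G(j1980)| = 12 × 3935 / 3.106e+04 = 1.5199
20 log₁₀(1.5199) = 3.64 dB
∠(j1980 + 3400) = arctan(1980/3400) = 30.21°
∠(j1980 + 31000) = arctan(1980/31000) = 3.65°
∠G(j1980) = 30.21° − 3.65° = 26.56°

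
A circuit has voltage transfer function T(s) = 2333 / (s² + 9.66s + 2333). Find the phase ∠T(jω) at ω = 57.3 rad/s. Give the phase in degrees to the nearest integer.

∠[(j57.3)² + 9.66(j57.3) + 2333] = ∠[-950.29 + j553.52] = 149.78°
∠T(j57.3) = −149.78° = -149.78°

-150°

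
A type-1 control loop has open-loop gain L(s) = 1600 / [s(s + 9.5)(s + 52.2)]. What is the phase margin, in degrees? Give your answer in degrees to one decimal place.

Gain crossover: |L(jω)| = 1 at ω ≈ 3.07 rad/s.
∠L(j3.07) = −90° − arctan(3.07/9.5) − arctan(3.07/52.2) ≈ -111.24°
PM = 180° + (-111.24°) = 68.76°

68.8°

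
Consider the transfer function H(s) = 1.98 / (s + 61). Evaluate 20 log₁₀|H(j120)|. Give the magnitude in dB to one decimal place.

|j120 + 61| = √(120² + 61²) = 134.6
|H(j120)| = 1.98 / 134.6 = 0.014709
20 log₁₀(0.014709) = -36.65 dB

-36.6 dB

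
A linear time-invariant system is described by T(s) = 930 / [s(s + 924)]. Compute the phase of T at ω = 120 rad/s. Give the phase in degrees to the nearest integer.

-97 deg

∠(j120 + 924) = arctan(120/924) = 7.40°
∠(j120) = 90.00°
∠T(j120) = − (7.40° + 90.00°) = -97.40°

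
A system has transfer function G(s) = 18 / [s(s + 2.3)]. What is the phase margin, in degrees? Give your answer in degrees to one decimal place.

Gain crossover: |G(jω)| = 1 at ω ≈ 3.94 rad/s.
∠G(j3.94) = −90° − arctan(3.94/2.3) ≈ -149.75°
PM = 180° + (-149.75°) = 30.25°

30.3 deg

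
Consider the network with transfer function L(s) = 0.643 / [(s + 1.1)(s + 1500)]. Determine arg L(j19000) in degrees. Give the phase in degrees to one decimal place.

∠(j19000 + 1.1) = arctan(19000/1.1) = 90.00°
∠(j19000 + 1500) = arctan(19000/1500) = 85.49°
∠L(j19000) = − (90.00° + 85.49°) = -175.48°

-175.5 deg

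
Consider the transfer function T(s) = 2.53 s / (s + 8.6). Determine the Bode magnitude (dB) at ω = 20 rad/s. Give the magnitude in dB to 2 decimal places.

7.33 dB

|j20| = 20
|j20 + 8.6| = √(20² + 8.6²) = 21.77
|T(j20)| = 2.53 × 20 / 21.77 = 2.3242
20 log₁₀(2.3242) = 7.326 dB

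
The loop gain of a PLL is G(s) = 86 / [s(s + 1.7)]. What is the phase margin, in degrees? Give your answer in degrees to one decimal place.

Gain crossover: |G(jω)| = 1 at ω ≈ 9.2 rad/sec.
∠G(j9.2) = −90° − arctan(9.2/1.7) ≈ -169.53°
PM = 180° + (-169.53°) = 10.47°

10.5°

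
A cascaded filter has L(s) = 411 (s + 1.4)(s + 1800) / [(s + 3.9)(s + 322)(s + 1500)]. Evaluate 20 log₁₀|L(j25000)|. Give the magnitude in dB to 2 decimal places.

|j25000 + 1.4| = √(25000² + 1.4²) = 2.5e+04
|j25000 + 1800| = √(25000² + 1800²) = 2.506e+04
|j25000 + 3.9| = √(25000² + 3.9²) = 2.5e+04
|j25000 + 322| = √(25000² + 322²) = 2.5e+04
|j25000 + 1500| = √(25000² + 1500²) = 2.504e+04
|L(j25000)| = 411 × 2.5e+04 × 2.506e+04 / (2.5e+04 × 2.5e+04 × 2.504e+04) = 0.016452
20 log₁₀(0.016452) = -35.676 dB

-35.68 dB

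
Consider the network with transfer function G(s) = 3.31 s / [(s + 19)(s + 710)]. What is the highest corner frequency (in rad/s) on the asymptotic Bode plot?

Break frequencies occur at each pole and zero magnitude: 19 rad/s, 710 rad/s.
The highest is 710 rad/s.

710 rad/s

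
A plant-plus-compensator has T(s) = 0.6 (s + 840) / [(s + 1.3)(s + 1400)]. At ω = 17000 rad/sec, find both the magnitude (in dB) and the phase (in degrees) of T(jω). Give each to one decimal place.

|T| = -89.1 dB, ∠T = -88.1°

|j17000 + 840| = √(17000² + 840²) = 1.702e+04
|j17000 + 1.3| = √(17000² + 1.3²) = 1.7e+04
|j17000 + 1400| = √(17000² + 1400²) = 1.706e+04
|T(j17000)| = 0.6 × 1.702e+04 / (1.7e+04 × 1.706e+04) = 3.5218e-05
20 log₁₀(3.5218e-05) = -89.06 dB
∠(j17000 + 840) = arctan(17000/840) = 87.17°
∠(j17000 + 1.3) = arctan(17000/1.3) = 90.00°
∠(j17000 + 1400) = arctan(17000/1400) = 85.29°
∠T(j17000) = 87.17° − (90.00° + 85.29°) = -88.12°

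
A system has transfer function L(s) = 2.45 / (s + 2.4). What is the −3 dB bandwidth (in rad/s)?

2.4 rad/s

For a single-pole low-pass, the −3 dB point is at the pole: ω = 2.4 rad/s.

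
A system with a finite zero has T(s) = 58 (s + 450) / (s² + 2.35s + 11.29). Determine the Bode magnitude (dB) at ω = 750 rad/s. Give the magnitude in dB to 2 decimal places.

-20.90 dB

|j750 + 450| = √(750² + 450²) = 874.6
|(j750)² + 2.35(j750) + 11.29| = |-5.6249e+05 + j1762.5| = 5.625e+05
|T(j750)| = 58 × 874.6 / 5.625e+05 = 0.090187
20 log₁₀(0.090187) = -20.897 dB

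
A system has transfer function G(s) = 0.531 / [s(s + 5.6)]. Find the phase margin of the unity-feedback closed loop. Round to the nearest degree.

Gain crossover: |G(jω)| = 1 at ω ≈ 0.0948 rad/s.
∠G(j0.0948) = −90° − arctan(0.0948/5.6) ≈ -90.97°
PM = 180° + (-90.97°) = 89.03°

89 deg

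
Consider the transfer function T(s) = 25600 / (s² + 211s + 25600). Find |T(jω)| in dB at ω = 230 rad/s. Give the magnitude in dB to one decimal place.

-6.7 dB

|(j230)² + 211(j230) + 25600| = |-27300 + j48530| = 5.568e+04
|T(j230)| = 25600 / 5.568e+04 = 0.45976
20 log₁₀(0.45976) = -6.75 dB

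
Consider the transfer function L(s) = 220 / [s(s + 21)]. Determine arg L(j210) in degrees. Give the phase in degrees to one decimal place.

∠(j210 + 21) = arctan(210/21) = 84.29°
∠(j210) = 90.00°
∠L(j210) = − (84.29° + 90.00°) = -174.29°

-174.3°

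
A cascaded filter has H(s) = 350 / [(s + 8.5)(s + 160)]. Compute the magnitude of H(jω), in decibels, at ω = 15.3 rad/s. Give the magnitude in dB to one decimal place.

|j15.3 + 8.5| = √(15.3² + 8.5²) = 17.5
|j15.3 + 160| = √(15.3² + 160²) = 160.7
|H(j15.3)| = 350 / (17.5 × 160.7) = 0.12441
20 log₁₀(0.12441) = -18.10 dB

-18.1 dB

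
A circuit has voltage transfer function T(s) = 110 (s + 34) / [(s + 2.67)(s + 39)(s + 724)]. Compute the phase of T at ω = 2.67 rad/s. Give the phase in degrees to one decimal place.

-44.6°

∠(j2.67 + 34) = arctan(2.67/34) = 4.49°
∠(j2.67 + 2.67) = arctan(2.67/2.67) = 45.00°
∠(j2.67 + 39) = arctan(2.67/39) = 3.92°
∠(j2.67 + 724) = arctan(2.67/724) = 0.21°
∠T(j2.67) = 4.49° − (45.00° + 3.92° + 0.21°) = -44.64°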